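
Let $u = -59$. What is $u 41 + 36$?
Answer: $-2383$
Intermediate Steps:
$u 41 + 36 = \left(-59\right) 41 + 36 = -2419 + 36 = -2383$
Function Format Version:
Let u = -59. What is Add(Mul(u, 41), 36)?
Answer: -2383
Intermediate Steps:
Add(Mul(u, 41), 36) = Add(Mul(-59, 41), 36) = Add(-2419, 36) = -2383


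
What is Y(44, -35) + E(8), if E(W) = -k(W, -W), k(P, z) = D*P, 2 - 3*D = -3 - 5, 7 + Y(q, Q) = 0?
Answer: -101/3 ≈ -33.667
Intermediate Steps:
Y(q, Q) = -7 (Y(q, Q) = -7 + 0 = -7)
D = 10/3 (D = ⅔ - (-3 - 5)/3 = ⅔ - ⅓*(-8) = ⅔ + 8/3 = 10/3 ≈ 3.3333)
k(P, z) = 10*P/3
E(W) = -10*W/3
Y(44, -35) + E(8) = -7 - 10/3*8 = -7 - 80/3 = -101/3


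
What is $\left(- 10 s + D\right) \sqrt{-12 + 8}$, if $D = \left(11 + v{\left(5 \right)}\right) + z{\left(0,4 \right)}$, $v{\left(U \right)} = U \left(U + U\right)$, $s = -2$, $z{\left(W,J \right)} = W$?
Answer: $162 i \approx 162.0 i$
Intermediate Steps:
$v{\left(U \right)} = 2 U^{2}$ ($v{\left(U \right)} = U 2 U = 2 U^{2}$)
$D = 61$ ($D = \left(11 + 2 \cdot 5^{2}\right) + 0 = \left(11 + 2 \cdot 25\right) + 0 = \left(11 + 50\right) + 0 = 61 + 0 = 61$)
$\left(- 10 s + D\right) \sqrt{-12 + 8} = \left(\left(-10\right) \left(-2\right) + 61\right) \sqrt{-12 + 8} = \left(20 + 61\right) \sqrt{-4} = 81 \cdot 2 i = 162 i$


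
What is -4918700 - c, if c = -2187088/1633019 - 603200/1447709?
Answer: -400981830502716052/81521941499 ≈ -4.9187e+6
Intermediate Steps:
c = -143148415248/81521941499 (c = -2187088*1/1633019 - 603200*1/1447709 = -2187088/1633019 - 20800/49921 = -143148415248/81521941499 ≈ -1.7559)
-4918700 - c = -4918700 - 1*(-143148415248/81521941499) = -4918700 + 143148415248/81521941499 = -400981830502716052/81521941499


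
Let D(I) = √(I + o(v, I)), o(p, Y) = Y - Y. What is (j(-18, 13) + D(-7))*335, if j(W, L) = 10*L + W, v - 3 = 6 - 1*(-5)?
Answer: 37520 + 335*I*√7 ≈ 37520.0 + 886.33*I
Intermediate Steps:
v = 14 (v = 3 + (6 - 1*(-5)) = 3 + (6 + 5) = 3 + 11 = 14)
j(W, L) = W + 10*L
o(p, Y) = 0
D(I) = √I (D(I) = √(I + 0) = √I)
(j(-18, 13) + D(-7))*335 = ((-18 + 10*13) + √(-7))*335 = ((-18 + 130) + I*√7)*335 = (112 + I*√7)*335 = 37520 + 335*I*√7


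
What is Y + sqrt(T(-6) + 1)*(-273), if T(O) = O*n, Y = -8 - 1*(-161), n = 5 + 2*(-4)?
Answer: 153 - 273*sqrt(19) ≈ -1037.0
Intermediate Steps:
n = -3 (n = 5 - 8 = -3)
Y = 153 (Y = -8 + 161 = 153)
T(O) = -3*O (T(O) = O*(-3) = -3*O)
Y + sqrt(T(-6) + 1)*(-273) = 153 + sqrt(-3*(-6) + 1)*(-273) = 153 + sqrt(18 + 1)*(-273) = 153 + sqrt(19)*(-273) = 153 - 273*sqrt(19)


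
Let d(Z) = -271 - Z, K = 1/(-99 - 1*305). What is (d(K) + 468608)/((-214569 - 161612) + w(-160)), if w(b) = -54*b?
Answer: -189208149/148486564 ≈ -1.2742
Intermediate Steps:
K = -1/404 (K = 1/(-99 - 305) = 1/(-404) = -1/404 ≈ -0.0024752)
(d(K) + 468608)/((-214569 - 161612) + w(-160)) = ((-271 - 1*(-1/404)) + 468608)/((-214569 - 161612) - 54*(-160)) = ((-271 + 1/404) + 468608)/(-376181 + 8640) = (-109483/404 + 468608)/(-367541) = (189208149/404)*(-1/367541) = -189208149/148486564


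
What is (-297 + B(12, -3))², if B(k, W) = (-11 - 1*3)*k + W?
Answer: 219024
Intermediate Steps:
B(k, W) = W - 14*k (B(k, W) = (-11 - 3)*k + W = -14*k + W = W - 14*k)
(-297 + B(12, -3))² = (-297 + (-3 - 14*12))² = (-297 + (-3 - 168))² = (-297 - 171)² = (-468)² = 219024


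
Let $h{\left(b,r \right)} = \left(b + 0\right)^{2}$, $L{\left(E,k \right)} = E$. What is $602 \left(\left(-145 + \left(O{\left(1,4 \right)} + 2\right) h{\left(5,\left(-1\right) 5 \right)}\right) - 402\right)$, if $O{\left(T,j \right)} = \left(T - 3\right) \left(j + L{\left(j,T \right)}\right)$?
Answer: $-539994$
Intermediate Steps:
$O{\left(T,j \right)} = 2 j \left(-3 + T\right)$ ($O{\left(T,j \right)} = \left(T - 3\right) \left(j + j\right) = \left(-3 + T\right) 2 j = 2 j \left(-3 + T\right)$)
$h{\left(b,r \right)} = b^{2}$
$602 \left(\left(-145 + \left(O{\left(1,4 \right)} + 2\right) h{\left(5,\left(-1\right) 5 \right)}\right) - 402\right) = 602 \left(\left(-145 + \left(2 \cdot 4 \left(-3 + 1\right) + 2\right) 5^{2}\right) - 402\right) = 602 \left(\left(-145 + \left(2 \cdot 4 \left(-2\right) + 2\right) 25\right) - 402\right) = 602 \left(\left(-145 + \left(-16 + 2\right) 25\right) - 402\right) = 602 \left(\left(-145 - 350\right) - 402\right) = 602 \left(-495 - 402\right) = 602 \left(-897\right) = -539994$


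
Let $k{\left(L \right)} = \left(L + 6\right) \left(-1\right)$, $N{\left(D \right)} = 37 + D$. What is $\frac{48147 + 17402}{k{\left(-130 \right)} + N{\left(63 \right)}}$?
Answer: $\frac{65549}{224} \approx 292.63$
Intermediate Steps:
$k{\left(L \right)} = -6 - L$ ($k{\left(L \right)} = \left(6 + L\right) \left(-1\right) = -6 - L$)
$\frac{48147 + 17402}{k{\left(-130 \right)} + N{\left(63 \right)}} = \frac{48147 + 17402}{\left(-6 - -130\right) + \left(37 + 63\right)} = \frac{65549}{\left(-6 + 130\right) + 100} = \frac{65549}{124 + 100} = \frac{65549}{224}$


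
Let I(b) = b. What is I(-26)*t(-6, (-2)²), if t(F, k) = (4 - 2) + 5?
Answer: -182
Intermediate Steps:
t(F, k) = 7 (t(F, k) = 2 + 5 = 7)
I(-26)*t(-6, (-2)²) = -26*7 = -182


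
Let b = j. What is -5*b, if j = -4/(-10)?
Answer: -2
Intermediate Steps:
j = ⅖ (j = -⅒*(-4) = ⅖ ≈ 0.40000)
b = ⅖ ≈ 0.40000
-5*b = -5*⅖ = -2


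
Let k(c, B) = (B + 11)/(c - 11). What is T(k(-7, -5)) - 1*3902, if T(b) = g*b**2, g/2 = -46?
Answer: -35210/9 ≈ -3912.2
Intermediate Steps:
g = -92 (g = 2*(-46) = -92)
k(c, B) = (11 + B)/(-11 + c)
T(b) = -92*b**2
T(k(-7, -5)) - 1*3902 = -92*(11 - 5)**2/(-11 - 7)**2 - 1*3902 = -92*(6/(-18))**2 - 3902 = -92*(-1/18*6)**2 - 3902 = -92*(-1/3)**2 - 3902 = -92*1/9 - 3902 = -92/9 - 3902 = -35210/9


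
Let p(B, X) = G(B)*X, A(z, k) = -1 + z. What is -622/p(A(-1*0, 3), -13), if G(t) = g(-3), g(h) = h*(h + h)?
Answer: 311/117 ≈ 2.6581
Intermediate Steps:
g(h) = 2*h² (g(h) = h*(2*h) = 2*h²)
G(t) = 18 (G(t) = 2*(-3)² = 2*9 = 18)
p(B, X) = 18*X
-622/p(A(-1*0, 3), -13) = -622/(18*(-13)) = -622/(-234) = -622*(-1/234) = 311/117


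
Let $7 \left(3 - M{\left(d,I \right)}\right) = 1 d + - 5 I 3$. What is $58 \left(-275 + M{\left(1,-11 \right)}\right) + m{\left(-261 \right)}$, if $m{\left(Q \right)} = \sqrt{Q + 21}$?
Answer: $- \frac{120060}{7} + 4 i \sqrt{15} \approx -17151.0 + 15.492 i$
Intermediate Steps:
$m{\left(Q \right)} = \sqrt{21 + Q}$
$M{\left(d,I \right)} = 3 - \frac{d}{7} + \frac{15 I}{7}$ ($M{\left(d,I \right)} = 3 - \frac{1 d + - 5 I 3}{7} = 3 - \frac{d - 15 I}{7} = 3 + \left(- \frac{d}{7} + \frac{15 I}{7}\right) = 3 - \frac{d}{7} + \frac{15 I}{7}$)
$58 \left(-275 + M{\left(1,-11 \right)}\right) + m{\left(-261 \right)} = 58 \left(-275 + \left(3 - \frac{1}{7} + \frac{15}{7} \left(-11\right)\right)\right) + \sqrt{21 - 261} = 58 \left(-275 - \frac{145}{7}\right) + \sqrt{-240} = 58 \left(-275 - \frac{145}{7}\right) + 4 i \sqrt{15} = 58 \left(- \frac{2070}{7}\right) + 4 i \sqrt{15} = - \frac{120060}{7} + 4 i \sqrt{15}$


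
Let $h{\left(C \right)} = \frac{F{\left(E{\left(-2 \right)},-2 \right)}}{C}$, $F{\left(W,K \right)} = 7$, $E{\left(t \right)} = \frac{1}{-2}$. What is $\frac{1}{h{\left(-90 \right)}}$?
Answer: $- \frac{90}{7} \approx -12.857$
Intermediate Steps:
$E{\left(t \right)} = - \frac{1}{2}$
$h{\left(C \right)} = \frac{7}{C}$
$\frac{1}{h{\left(-90 \right)}} = \frac{1}{7 \frac{1}{-90}} = \frac{1}{7 \left(- \frac{1}{90}\right)} = \frac{1}{- \frac{7}{90}} = - \frac{90}{7}$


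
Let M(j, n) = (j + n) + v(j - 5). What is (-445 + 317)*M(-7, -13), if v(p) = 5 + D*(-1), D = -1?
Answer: 1792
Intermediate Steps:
v(p) = 6 (v(p) = 5 - 1*(-1) = 5 + 1 = 6)
M(j, n) = 6 + j + n (M(j, n) = (j + n) + 6 = 6 + j + n)
(-445 + 317)*M(-7, -13) = (-445 + 317)*(6 - 7 - 13) = -128*(-14) = 1792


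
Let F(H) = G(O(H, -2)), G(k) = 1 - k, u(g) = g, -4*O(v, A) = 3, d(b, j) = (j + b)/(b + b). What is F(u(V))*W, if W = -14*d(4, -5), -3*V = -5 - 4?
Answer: 49/16 ≈ 3.0625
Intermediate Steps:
d(b, j) = (b + j)/(2*b) (d(b, j) = (b + j)/((2*b)) = (b + j)*(1/(2*b)) = (b + j)/(2*b))
V = 3 (V = -(-5 - 4)/3 = -⅓*(-9) = 3)
O(v, A) = -¾ (O(v, A) = -¼*3 = -¾)
F(H) = 7/4 (F(H) = 1 - 1*(-¾) = 1 + ¾ = 7/4)
W = 7/4 (W = -7*(4 - 5)/4 = -7*(-1)/4 = -14*(-⅛) = 7/4 ≈ 1.7500)
F(u(V))*W = (7/4)*(7/4) = 49/16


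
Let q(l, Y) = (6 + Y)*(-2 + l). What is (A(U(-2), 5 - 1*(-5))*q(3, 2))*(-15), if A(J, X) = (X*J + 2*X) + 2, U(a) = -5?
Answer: 3360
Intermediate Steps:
q(l, Y) = (-2 + l)*(6 + Y)
A(J, X) = 2 + 2*X + J*X (A(J, X) = (J*X + 2*X) + 2 = (2*X + J*X) + 2 = 2 + 2*X + J*X)
(A(U(-2), 5 - 1*(-5))*q(3, 2))*(-15) = ((2 + 2*(5 - 1*(-5)) - 5*(5 - 1*(-5)))*(-12 - 2*2 + 6*3 + 2*3))*(-15) = ((2 + 2*(5 + 5) - 5*(5 + 5))*(-12 - 4 + 18 + 6))*(-15) = ((2 + 2*10 - 5*10)*8)*(-15) = ((2 + 20 - 50)*8)*(-15) = -28*8*(-15) = -224*(-15) = 3360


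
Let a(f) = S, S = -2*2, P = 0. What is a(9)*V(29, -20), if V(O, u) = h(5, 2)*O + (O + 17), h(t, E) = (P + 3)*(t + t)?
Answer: -3664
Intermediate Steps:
S = -4
h(t, E) = 6*t (h(t, E) = (0 + 3)*(t + t) = 3*(2*t) = 6*t)
V(O, u) = 17 + 31*O (V(O, u) = (6*5)*O + (O + 17) = 30*O + (17 + O) = 17 + 31*O)
a(f) = -4
a(9)*V(29, -20) = -4*(17 + 31*29) = -4*(17 + 899) = -4*916 = -3664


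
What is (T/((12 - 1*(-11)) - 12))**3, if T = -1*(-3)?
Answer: 27/1331 ≈ 0.020285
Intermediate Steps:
T = 3
(T/((12 - 1*(-11)) - 12))**3 = (3/((12 - 1*(-11)) - 12))**3 = (3/((12 + 11) - 12))**3 = (3/(23 - 12))**3 = (3/11)**3 = 27/1331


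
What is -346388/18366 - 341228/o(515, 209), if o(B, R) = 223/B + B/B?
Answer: -268979771672/1129509 ≈ -2.3814e+5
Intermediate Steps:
o(B, R) = 1 + 223/B (o(B, R) = 223/B + 1 = 1 + 223/B)
-346388/18366 - 341228/o(515, 209) = -346388/18366 - 341228*515/(223 + 515) = -346388*1/18366 - 341228/((1/515)*738) = -173194/9183 - 341228/738/515 = -173194/9183 - 341228*515/738 = -173194/9183 - 87866210/369 = -268979771672/1129509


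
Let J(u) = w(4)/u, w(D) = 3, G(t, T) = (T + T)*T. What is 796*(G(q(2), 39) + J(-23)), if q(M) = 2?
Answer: 55690548/23 ≈ 2.4213e+6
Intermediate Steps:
G(t, T) = 2*T² (G(t, T) = (2*T)*T = 2*T²)
J(u) = 3/u
796*(G(q(2), 39) + J(-23)) = 796*(2*39² + 3/(-23)) = 796*(2*1521 + 3*(-1/23)) = 796*(3042 - 3/23) = 796*(69963/23) = 55690548/23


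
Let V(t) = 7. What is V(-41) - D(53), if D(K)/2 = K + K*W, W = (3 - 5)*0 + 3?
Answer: -417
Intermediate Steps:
W = 3 (W = -2*0 + 3 = 0 + 3 = 3)
D(K) = 8*K (D(K) = 2*(K + K*3) = 2*(K + 3*K) = 2*(4*K) = 8*K)
V(-41) - D(53) = 7 - 8*53 = 7 - 1*424 = 7 - 424 = -417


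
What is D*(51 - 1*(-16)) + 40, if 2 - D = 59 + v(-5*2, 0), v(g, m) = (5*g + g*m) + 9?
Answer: -1032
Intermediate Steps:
v(g, m) = 9 + 5*g + g*m
D = -16 (D = 2 - (59 + (9 + 5*(-5*2) - 5*2*0)) = 2 - (59 + (9 + 5*(-10) - 10*0)) = 2 - (59 + (9 - 50 + 0)) = 2 - (59 - 41) = 2 - 1*18 = 2 - 18 = -16)
D*(51 - 1*(-16)) + 40 = -16*(51 - 1*(-16)) + 40 = -16*(51 + 16) + 40 = -16*67 + 40 = -1072 + 40 = -1032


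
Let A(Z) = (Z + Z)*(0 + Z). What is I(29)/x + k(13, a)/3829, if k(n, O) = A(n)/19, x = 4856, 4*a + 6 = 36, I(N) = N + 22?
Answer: 5351629/353278856 ≈ 0.015148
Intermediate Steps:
I(N) = 22 + N
a = 15/2 (a = -3/2 + (¼)*36 = -3/2 + 9 = 15/2 ≈ 7.5000)
A(Z) = 2*Z² (A(Z) = (2*Z)*Z = 2*Z²)
k(n, O) = 2*n²/19 (k(n, O) = (2*n²)/19 = (2*n²)*(1/19) = 2*n²/19)
I(29)/x + k(13, a)/3829 = (22 + 29)/4856 + ((2/19)*13²)/3829 = 51*(1/4856) + ((2/19)*169)*(1/3829) = 51/4856 + (338/19)*(1/3829) = 51/4856 + 338/72751 = 5351629/353278856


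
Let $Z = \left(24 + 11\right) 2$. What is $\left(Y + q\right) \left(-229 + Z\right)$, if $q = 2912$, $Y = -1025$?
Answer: $-300033$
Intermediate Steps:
$Z = 70$ ($Z = 35 \cdot 2 = 70$)
$\left(Y + q\right) \left(-229 + Z\right) = \left(-1025 + 2912\right) \left(-229 + 70\right) = 1887 \left(-159\right) = -300033$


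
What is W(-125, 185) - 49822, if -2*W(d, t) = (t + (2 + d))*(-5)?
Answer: -49667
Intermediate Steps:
W(d, t) = 5 + 5*d/2 + 5*t/2 (W(d, t) = -(t + (2 + d))*(-5)/2 = -(2 + d + t)*(-5)/2 = -(-10 - 5*d - 5*t)/2 = 5 + 5*d/2 + 5*t/2)
W(-125, 185) - 49822 = (5 + (5/2)*(-125) + (5/2)*185) - 49822 = (5 - 625/2 + 925/2) - 49822 = 155 - 49822 = -49667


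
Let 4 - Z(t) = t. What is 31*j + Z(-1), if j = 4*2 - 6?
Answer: 67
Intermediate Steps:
Z(t) = 4 - t
j = 2 (j = 8 - 6 = 2)
31*j + Z(-1) = 31*2 + (4 - 1*(-1)) = 62 + (4 + 1) = 62 + 5 = 67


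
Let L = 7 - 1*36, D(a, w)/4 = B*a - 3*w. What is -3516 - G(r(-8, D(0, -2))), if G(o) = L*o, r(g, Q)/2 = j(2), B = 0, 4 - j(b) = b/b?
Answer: -3342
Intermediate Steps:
j(b) = 3 (j(b) = 4 - b/b = 4 - 1*1 = 4 - 1 = 3)
D(a, w) = -12*w (D(a, w) = 4*(0*a - 3*w) = 4*(0 - 3*w) = 4*(-3*w) = -12*w)
L = -29 (L = 7 - 36 = -29)
r(g, Q) = 6 (r(g, Q) = 2*3 = 6)
G(o) = -29*o
-3516 - G(r(-8, D(0, -2))) = -3516 - (-29)*6 = -3516 - 1*(-174) = -3516 + 174 = -3342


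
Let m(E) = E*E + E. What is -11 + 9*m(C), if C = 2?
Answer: 43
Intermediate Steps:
m(E) = E + E**2 (m(E) = E**2 + E = E + E**2)
-11 + 9*m(C) = -11 + 9*(2*(1 + 2)) = -11 + 9*(2*3) = -11 + 9*6 = -11 + 54 = 43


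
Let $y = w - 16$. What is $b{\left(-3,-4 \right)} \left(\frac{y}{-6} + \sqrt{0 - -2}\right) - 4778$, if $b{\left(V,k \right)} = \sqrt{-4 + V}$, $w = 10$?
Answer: $-4778 + i \sqrt{7} \left(1 + \sqrt{2}\right) \approx -4778.0 + 6.3874 i$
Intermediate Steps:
$y = -6$ ($y = 10 - 16 = -6$)
$b{\left(-3,-4 \right)} \left(\frac{y}{-6} + \sqrt{0 - -2}\right) - 4778 = \sqrt{-4 - 3} \left(- \frac{6}{-6} + \sqrt{0 - -2}\right) - 4778 = \sqrt{-7} \left(\left(-6\right) \left(- \frac{1}{6}\right) + \sqrt{0 + \left(-5 + 7\right)}\right) - 4778 = i \sqrt{7} \left(1 + \sqrt{0 + 2}\right) - 4778 = i \sqrt{7} \left(1 + \sqrt{2}\right) - 4778 = -4778 + i \sqrt{7} \left(1 + \sqrt{2}\right)$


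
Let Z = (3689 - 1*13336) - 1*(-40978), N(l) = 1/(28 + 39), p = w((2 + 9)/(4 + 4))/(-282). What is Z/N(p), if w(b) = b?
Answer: 2099177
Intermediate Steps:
p = -11/2256 (p = ((2 + 9)/(4 + 4))/(-282) = (11/8)*(-1/282) = -11/2256 ≈ -0.0048759)
N(l) = 1/67
Z = 31331 (Z = (3689 - 13336) + 40978 = -9647 + 40978 = 31331)
Z/N(p) = 31331/(1/67) = 31331*67 = 2099177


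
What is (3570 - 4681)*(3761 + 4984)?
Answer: -9715695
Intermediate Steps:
(3570 - 4681)*(3761 + 4984) = -1111*8745 = -9715695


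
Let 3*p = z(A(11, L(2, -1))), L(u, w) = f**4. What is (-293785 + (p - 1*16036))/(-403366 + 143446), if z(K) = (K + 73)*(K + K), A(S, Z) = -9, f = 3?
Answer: 62041/51984 ≈ 1.1935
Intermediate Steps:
L(u, w) = 81 (L(u, w) = 3**4 = 81)
z(K) = 2*K*(73 + K) (z(K) = (73 + K)*(2*K) = 2*K*(73 + K))
p = -384 (p = (2*(-9)*(73 - 9))/3 = (2*(-9)*64)/3 = (1/3)*(-1152) = -384)
(-293785 + (p - 1*16036))/(-403366 + 143446) = (-293785 + (-384 - 1*16036))/(-403366 + 143446) = (-293785 + (-384 - 16036))/(-259920) = (-293785 - 16420)*(-1/259920) = -310205*(-1/259920) = 62041/51984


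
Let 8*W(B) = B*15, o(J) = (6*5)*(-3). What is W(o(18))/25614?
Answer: -75/11384 ≈ -0.0065882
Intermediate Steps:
o(J) = -90 (o(J) = 30*(-3) = -90)
W(B) = 15*B/8 (W(B) = (B*15)/8 = (15*B)/8 = 15*B/8)
W(o(18))/25614 = ((15/8)*(-90))/25614 = -675/4*1/25614 = -75/11384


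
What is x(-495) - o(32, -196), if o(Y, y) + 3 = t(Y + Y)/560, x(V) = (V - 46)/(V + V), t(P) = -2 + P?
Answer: 95239/27720 ≈ 3.4357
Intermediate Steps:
x(V) = (-46 + V)/(2*V) (x(V) = (-46 + V)/((2*V)) = (-46 + V)*(1/(2*V)) = (-46 + V)/(2*V))
o(Y, y) = -841/280 + Y/280 (o(Y, y) = -3 + (-2 + (Y + Y))/560 = -3 + (-2 + 2*Y)*(1/560) = -3 + (-1/280 + Y/280) = -841/280 + Y/280)
x(-495) - o(32, -196) = (½)*(-46 - 495)/(-495) - (-841/280 + (1/280)*32) = (½)*(-1/495)*(-541) - (-841/280 + 4/35) = 541/990 - 1*(-809/280) = 541/990 + 809/280 = 95239/27720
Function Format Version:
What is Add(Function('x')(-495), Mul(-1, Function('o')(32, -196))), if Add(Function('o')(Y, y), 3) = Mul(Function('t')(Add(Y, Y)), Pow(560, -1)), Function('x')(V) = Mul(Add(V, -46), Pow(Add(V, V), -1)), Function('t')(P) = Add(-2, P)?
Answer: Rational(95239, 27720) ≈ 3.4357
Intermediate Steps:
Function('x')(V) = Mul(Rational(1, 2), Pow(V, -1), Add(-46, V)) (Function('x')(V) = Mul(Add(-46, V), Pow(Mul(2, V), -1)) = Mul(Add(-46, V), Mul(Rational(1, 2), Pow(V, -1))) = Mul(Rational(1, 2), Pow(V, -1), Add(-46, V)))
Function('o')(Y, y) = Add(Rational(-841, 280), Mul(Rational(1, 280), Y)) (Function('o')(Y, y) = Add(-3, Mul(Add(-2, Add(Y, Y)), Pow(560, -1))) = Add(-3, Mul(Add(-2, Mul(2, Y)), Rational(1, 560))) = Add(-3, Add(Rational(-1, 280), Mul(Rational(1, 280), Y))) = Add(Rational(-841, 280), Mul(Rational(1, 280), Y)))
Add(Function('x')(-495), Mul(-1, Function('o')(32, -196))) = Add(Mul(Rational(1, 2), Pow(-495, -1), Add(-46, -495)), Mul(-1, Add(Rational(-841, 280), Mul(Rational(1, 280), 32)))) = Add(Mul(Rational(1, 2), Rational(-1, 495), -541), Mul(-1, Add(Rational(-841, 280), Rational(4, 35)))) = Add(Rational(541, 990), Mul(-1, Rational(-809, 280))) = Add(Rational(541, 990), Rational(809, 280)) = Rational(95239, 27720)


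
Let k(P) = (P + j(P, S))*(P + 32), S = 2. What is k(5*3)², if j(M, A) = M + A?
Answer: 2262016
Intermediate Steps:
j(M, A) = A + M
k(P) = (2 + 2*P)*(32 + P) (k(P) = (P + (2 + P))*(P + 32) = (2 + 2*P)*(32 + P))
k(5*3)² = (64 + 2*(5*3)² + 66*(5*3))² = (64 + 2*15² + 66*15)² = (64 + 2*225 + 990)² = (64 + 450 + 990)² = 1504² = 2262016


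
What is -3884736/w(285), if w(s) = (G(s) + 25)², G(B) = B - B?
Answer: -3884736/625 ≈ -6215.6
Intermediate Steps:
G(B) = 0
w(s) = 625 (w(s) = (0 + 25)² = 25² = 625)
-3884736/w(285) = -3884736/625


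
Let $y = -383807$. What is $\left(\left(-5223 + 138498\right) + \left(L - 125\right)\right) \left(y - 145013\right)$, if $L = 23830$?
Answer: $-83014163600$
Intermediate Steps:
$\left(\left(-5223 + 138498\right) + \left(L - 125\right)\right) \left(y - 145013\right) = \left(\left(-5223 + 138498\right) + \left(23830 - 125\right)\right) \left(-383807 - 145013\right) = \left(133275 + 23705\right) \left(-528820\right) = 156980 \left(-528820\right) = -83014163600$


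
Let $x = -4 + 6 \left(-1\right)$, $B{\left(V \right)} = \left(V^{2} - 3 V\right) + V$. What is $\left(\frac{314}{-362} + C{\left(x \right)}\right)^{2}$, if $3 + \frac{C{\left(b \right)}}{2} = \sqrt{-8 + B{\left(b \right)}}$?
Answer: $\frac{16221977}{32761} - \frac{19888 \sqrt{7}}{181} \approx 204.45$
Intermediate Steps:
$B{\left(V \right)} = V^{2} - 2 V$
$x = -10$ ($x = -4 - 6 = -10$)
$C{\left(b \right)} = -6 + 2 \sqrt{-8 + b \left(-2 + b\right)}$
$\left(\frac{314}{-362} + C{\left(x \right)}\right)^{2} = \left(\frac{314}{-362} - \left(6 - 2 \sqrt{-8 - 10 \left(-2 - 10\right)}\right)\right)^{2} = \left(314 \left(- \frac{1}{362}\right) - \left(6 - 2 \sqrt{-8 - -120}\right)\right)^{2} = \left(- \frac{157}{181} - \left(6 - 2 \sqrt{-8 + 120}\right)\right)^{2} = \left(- \frac{157}{181} - \left(6 - 2 \sqrt{112}\right)\right)^{2} = \left(- \frac{157}{181} - \left(6 - 2 \cdot 4 \sqrt{7}\right)\right)^{2} = \left(- \frac{157}{181} - \left(6 - 8 \sqrt{7}\right)\right)^{2} = \left(- \frac{1243}{181} + 8 \sqrt{7}\right)^{2}$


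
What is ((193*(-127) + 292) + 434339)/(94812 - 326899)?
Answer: -410120/232087 ≈ -1.7671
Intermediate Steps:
((193*(-127) + 292) + 434339)/(94812 - 326899) = ((-24511 + 292) + 434339)/(-232087) = (-24219 + 434339)*(-1/232087) = 410120*(-1/232087) = -410120/232087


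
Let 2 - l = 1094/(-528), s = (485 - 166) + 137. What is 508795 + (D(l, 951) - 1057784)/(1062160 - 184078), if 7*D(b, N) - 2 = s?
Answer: 521223119050/1024429 ≈ 5.0879e+5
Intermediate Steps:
s = 456 (s = 319 + 137 = 456)
l = 1075/264 (l = 2 - 1094/(-528) = 2 - 1094*(-1)/528 = 2 - 1*(-547/264) = 2 + 547/264 = 1075/264 ≈ 4.0720)
D(b, N) = 458/7 (D(b, N) = 2/7 + (1/7)*456 = 2/7 + 456/7 = 458/7)
508795 + (D(l, 951) - 1057784)/(1062160 - 184078) = 508795 + (458/7 - 1057784)/(1062160 - 184078) = 508795 - 7404030/7/878082 = 508795 - 7404030/7*1/878082 = 508795 - 1234005/1024429 = 521223119050/1024429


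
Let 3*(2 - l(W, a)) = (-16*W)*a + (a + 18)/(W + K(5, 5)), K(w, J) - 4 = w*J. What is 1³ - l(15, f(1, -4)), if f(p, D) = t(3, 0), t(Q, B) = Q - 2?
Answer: -10673/132 ≈ -80.856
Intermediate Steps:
t(Q, B) = -2 + Q
f(p, D) = 1 (f(p, D) = -2 + 3 = 1)
K(w, J) = 4 + J*w (K(w, J) = 4 + w*J = 4 + J*w)
l(W, a) = 2 - (18 + a)/(3*(29 + W)) + 16*W*a/3 (l(W, a) = 2 - ((-16*W)*a + (a + 18)/(W + (4 + 5*5)))/3 = 2 - (-16*W*a + (18 + a)/(W + (4 + 25)))/3 = 2 - (-16*W*a + (18 + a)/(W + 29))/3 = 2 - (-16*W*a + (18 + a)/(29 + W))/3 = 2 - ((18 + a)/(29 + W) - 16*W*a)/3 = 2 + (-(18 + a)/(3*(29 + W)) + 16*W*a/3) = 2 - (18 + a)/(3*(29 + W)) + 16*W*a/3)
1³ - l(15, f(1, -4)) = 1³ - (156 - 1*1 + 6*15 + 16*1*15² + 464*15*1)/(3*(29 + 15)) = 1 - (156 - 1 + 90 + 16*1*225 + 6960)/(3*44) = 1 - (156 - 1 + 90 + 3600 + 6960)/(3*44) = 1 - 10805/(3*44) = 1 - 1*10805/132 = 1 - 10805/132 = -10673/132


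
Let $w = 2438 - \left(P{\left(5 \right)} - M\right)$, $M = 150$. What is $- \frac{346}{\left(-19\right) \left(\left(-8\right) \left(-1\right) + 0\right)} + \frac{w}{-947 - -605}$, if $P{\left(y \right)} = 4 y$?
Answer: $- \frac{1193}{228} \approx -5.2325$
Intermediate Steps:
$w = 2568$ ($w = 2438 - \left(4 \cdot 5 - 150\right) = 2438 - \left(20 - 150\right) = 2438 - -130 = 2438 + 130 = 2568$)
$- \frac{346}{\left(-19\right) \left(\left(-8\right) \left(-1\right) + 0\right)} + \frac{w}{-947 - -605} = - \frac{346}{\left(-19\right) \left(\left(-8\right) \left(-1\right) + 0\right)} + \frac{2568}{-947 - -605} = - \frac{346}{\left(-19\right) \left(8 + 0\right)} + \frac{2568}{-947 + 605} = - \frac{346}{\left(-19\right) 8} + \frac{2568}{-342} = - \frac{346}{-152} + 2568 \left(- \frac{1}{342}\right) = \left(-346\right) \left(- \frac{1}{152}\right) - \frac{428}{57} = \frac{173}{76} - \frac{428}{57} = - \frac{1193}{228}$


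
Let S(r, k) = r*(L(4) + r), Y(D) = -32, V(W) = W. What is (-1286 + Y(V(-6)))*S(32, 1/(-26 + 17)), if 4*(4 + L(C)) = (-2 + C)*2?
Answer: -1223104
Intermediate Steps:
L(C) = -5 + C/2 (L(C) = -4 + ((-2 + C)*2)/4 = -4 + (-4 + 2*C)/4 = -4 + (-1 + C/2) = -5 + C/2)
S(r, k) = r*(-3 + r) (S(r, k) = r*((-5 + (½)*4) + r) = r*((-5 + 2) + r) = r*(-3 + r))
(-1286 + Y(V(-6)))*S(32, 1/(-26 + 17)) = (-1286 - 32)*(32*(-3 + 32)) = -42176*29 = -1318*928 = -1223104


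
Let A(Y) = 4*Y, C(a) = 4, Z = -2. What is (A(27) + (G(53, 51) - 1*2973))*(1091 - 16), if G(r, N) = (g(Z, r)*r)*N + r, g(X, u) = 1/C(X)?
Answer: -9185875/4 ≈ -2.2965e+6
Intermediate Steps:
g(X, u) = 1/4
G(r, N) = r + N*r/4 (G(r, N) = (r/4)*N + r = N*r/4 + r = r + N*r/4)
(A(27) + (G(53, 51) - 1*2973))*(1091 - 16) = (4*27 + ((1/4)*53*(4 + 51) - 1*2973))*(1091 - 16) = (108 + ((1/4)*53*55 - 2973))*1075 = (108 + (2915/4 - 2973))*1075 = (108 - 8977/4)*1075 = -8545/4*1075 = -9185875/4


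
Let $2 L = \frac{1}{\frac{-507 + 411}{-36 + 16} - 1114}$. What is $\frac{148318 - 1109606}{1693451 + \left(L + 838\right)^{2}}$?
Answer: $- \frac{118269631253632}{294748165891545} \approx -0.40126$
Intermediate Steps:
$L = - \frac{5}{11092}$ ($L = \frac{1}{2 \left(\frac{-507 + 411}{-36 + 16} - 1114\right)} = \frac{1}{2 \left(- \frac{96}{-20} - 1114\right)} = \frac{1}{2 \left(\left(-96\right) \left(- \frac{1}{20}\right) - 1114\right)} = \frac{1}{2 \left(\frac{24}{5} - 1114\right)} = \frac{1}{2 \left(- \frac{5546}{5}\right)} = \frac{1}{2} \left(- \frac{5}{5546}\right) = - \frac{5}{11092} \approx -0.00045078$)
$\frac{148318 - 1109606}{1693451 + \left(L + 838\right)^{2}} = \frac{148318 - 1109606}{1693451 + \left(- \frac{5}{11092} + 838\right)^{2}} = - \frac{961288}{1693451 + \left(\frac{9295091}{11092}\right)^{2}} = - \frac{961288}{1693451 + \frac{86398716698281}{123032464}} = - \frac{961288}{\frac{294748165891545}{123032464}} = \left(-961288\right) \frac{123032464}{294748165891545} = - \frac{118269631253632}{294748165891545}$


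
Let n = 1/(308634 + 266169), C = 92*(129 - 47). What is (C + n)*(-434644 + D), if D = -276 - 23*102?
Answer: -1896122604500578/574803 ≈ -3.2987e+9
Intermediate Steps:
C = 7544 (C = 92*82 = 7544)
D = -2622 (D = -276 - 2346 = -2622)
n = 1/574803 ≈ 1.7397e-6
(C + n)*(-434644 + D) = (7544 + 1/574803)*(-434644 - 2622) = (4336313833/574803)*(-437266) = -1896122604500578/574803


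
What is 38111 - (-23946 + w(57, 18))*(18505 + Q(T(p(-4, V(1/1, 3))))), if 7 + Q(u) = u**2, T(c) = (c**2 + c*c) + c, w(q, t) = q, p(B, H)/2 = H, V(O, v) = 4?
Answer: 883787777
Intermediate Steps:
p(B, H) = 2*H
T(c) = c + 2*c**2 (T(c) = (c**2 + c**2) + c = 2*c**2 + c = c + 2*c**2)
Q(u) = -7 + u**2
38111 - (-23946 + w(57, 18))*(18505 + Q(T(p(-4, V(1/1, 3))))) = 38111 - (-23946 + 57)*(18505 + (-7 + ((2*4)*(1 + 2*(2*4)))**2)) = 38111 - (-23889)*(18505 + (-7 + (8*(1 + 2*8))**2)) = 38111 - (-23889)*(18505 + (-7 + (8*(1 + 16))**2)) = 38111 - (-23889)*(18505 + (-7 + (8*17)**2)) = 38111 - (-23889)*(18505 + (-7 + 136**2)) = 38111 - (-23889)*(18505 + (-7 + 18496)) = 38111 - (-23889)*(18505 + 18489) = 38111 - (-23889)*36994 = 38111 - 1*(-883749666) = 38111 + 883749666 = 883787777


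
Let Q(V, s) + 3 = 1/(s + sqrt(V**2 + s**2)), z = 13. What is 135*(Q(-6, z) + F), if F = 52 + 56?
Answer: 56505/4 + 15*sqrt(205)/4 ≈ 14180.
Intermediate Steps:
Q(V, s) = -3 + 1/(s + sqrt(V**2 + s**2))
F = 108
135*(Q(-6, z) + F) = 135*((1 - 3*13 - 3*sqrt((-6)**2 + 13**2))/(13 + sqrt((-6)**2 + 13**2)) + 108) = 135*((1 - 39 - 3*sqrt(36 + 169))/(13 + sqrt(36 + 169)) + 108) = 135*((1 - 39 - 3*sqrt(205))/(13 + sqrt(205)) + 108) = 135*((-38 - 3*sqrt(205))/(13 + sqrt(205)) + 108) = 135*(108 + (-38 - 3*sqrt(205))/(13 + sqrt(205))) = 14580 + 135*(-38 - 3*sqrt(205))/(13 + sqrt(205))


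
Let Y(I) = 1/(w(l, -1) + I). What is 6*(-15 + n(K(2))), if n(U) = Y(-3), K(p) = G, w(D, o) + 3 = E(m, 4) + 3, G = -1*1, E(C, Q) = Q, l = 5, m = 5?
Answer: -84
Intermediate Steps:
G = -1
w(D, o) = 4 (w(D, o) = -3 + (4 + 3) = -3 + 7 = 4)
Y(I) = 1/(4 + I)
K(p) = -1
n(U) = 1 (n(U) = 1/(4 - 3) = 1/1 = 1)
6*(-15 + n(K(2))) = 6*(-15 + 1) = 6*(-14) = -84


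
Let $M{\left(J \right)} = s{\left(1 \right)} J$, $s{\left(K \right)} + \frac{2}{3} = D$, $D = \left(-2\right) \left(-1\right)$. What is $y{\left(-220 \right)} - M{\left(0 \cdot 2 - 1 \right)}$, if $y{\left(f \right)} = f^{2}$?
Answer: $\frac{145204}{3} \approx 48401.0$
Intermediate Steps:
$D = 2$
$s{\left(K \right)} = \frac{4}{3}$ ($s{\left(K \right)} = - \frac{2}{3} + 2 = \frac{4}{3}$)
$M{\left(J \right)} = \frac{4 J}{3}$
$y{\left(-220 \right)} - M{\left(0 \cdot 2 - 1 \right)} = \left(-220\right)^{2} - \frac{4 \left(0 \cdot 2 - 1\right)}{3} = 48400 - \frac{4 \left(0 - 1\right)}{3} = 48400 - \frac{4}{3} \left(-1\right) = 48400 - - \frac{4}{3} = 48400 + \frac{4}{3} = \frac{145204}{3}$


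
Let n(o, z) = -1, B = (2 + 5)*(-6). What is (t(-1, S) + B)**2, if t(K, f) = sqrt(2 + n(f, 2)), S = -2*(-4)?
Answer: 1681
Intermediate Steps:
S = 8
B = -42 (B = 7*(-6) = -42)
t(K, f) = 1 (t(K, f) = sqrt(2 - 1) = sqrt(1) = 1)
(t(-1, S) + B)**2 = (1 - 42)**2 = (-41)**2 = 1681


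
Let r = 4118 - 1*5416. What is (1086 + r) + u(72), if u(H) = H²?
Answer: 4972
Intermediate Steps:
r = -1298 (r = 4118 - 5416 = -1298)
(1086 + r) + u(72) = (1086 - 1298) + 72² = -212 + 5184 = 4972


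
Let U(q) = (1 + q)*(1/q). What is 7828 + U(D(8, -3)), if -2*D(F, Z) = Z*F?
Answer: 93949/12 ≈ 7829.1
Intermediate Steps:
D(F, Z) = -F*Z/2 (D(F, Z) = -Z*F/2 = -F*Z/2)
U(q) = (1 + q)/q
7828 + U(D(8, -3)) = 7828 + (1 - ½*8*(-3))/((-½*8*(-3))) = 7828 + (1 + 12)/12 = 7828 + (1/12)*13 = 7828 + 13/12 = 93949/12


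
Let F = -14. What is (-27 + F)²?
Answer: 1681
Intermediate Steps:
(-27 + F)² = (-27 - 14)² = (-41)² = 1681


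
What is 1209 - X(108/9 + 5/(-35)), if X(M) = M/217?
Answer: 1836388/1519 ≈ 1208.9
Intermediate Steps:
X(M) = M/217 (X(M) = M*(1/217) = M/217)
1209 - X(108/9 + 5/(-35)) = 1209 - (108/9 + 5/(-35))/217 = 1209 - (108*(⅑) + 5*(-1/35))/217 = 1209 - (12 - ⅐)/217 = 1209 - 83/(217*7) = 1209 - 1*83/1519 = 1209 - 83/1519 = 1836388/1519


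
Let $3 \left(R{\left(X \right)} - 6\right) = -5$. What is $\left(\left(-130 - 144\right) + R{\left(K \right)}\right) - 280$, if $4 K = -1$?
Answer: $- \frac{1649}{3} \approx -549.67$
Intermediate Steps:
$K = - \frac{1}{4}$ ($K = \frac{1}{4} \left(-1\right) = - \frac{1}{4} \approx -0.25$)
$R{\left(X \right)} = \frac{13}{3}$ ($R{\left(X \right)} = 6 + \frac{1}{3} \left(-5\right) = 6 - \frac{5}{3} = \frac{13}{3}$)
$\left(\left(-130 - 144\right) + R{\left(K \right)}\right) - 280 = \left(\left(-130 - 144\right) + \frac{13}{3}\right) - 280 = \left(-274 + \frac{13}{3}\right) - 280 = - \frac{809}{3} - 280 = - \frac{1649}{3}$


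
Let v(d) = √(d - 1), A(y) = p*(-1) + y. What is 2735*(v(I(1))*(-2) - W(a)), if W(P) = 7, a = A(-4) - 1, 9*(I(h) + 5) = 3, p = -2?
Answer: -19145 - 5470*I*√51/3 ≈ -19145.0 - 13021.0*I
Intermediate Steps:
I(h) = -14/3 (I(h) = -5 + (⅑)*3 = -5 + ⅓ = -14/3)
A(y) = 2 + y (A(y) = -2*(-1) + y = 2 + y)
a = -3 (a = (2 - 4) - 1 = -2 - 1 = -3)
v(d) = √(-1 + d)
2735*(v(I(1))*(-2) - W(a)) = 2735*(√(-1 - 14/3)*(-2) - 1*7) = 2735*(√(-17/3)*(-2) - 7) = 2735*((I*√51/3)*(-2) - 7) = 2735*(-2*I*√51/3 - 7) = 2735*(-7 - 2*I*√51/3) = -19145 - 5470*I*√51/3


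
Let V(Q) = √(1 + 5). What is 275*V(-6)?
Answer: 275*√6 ≈ 673.61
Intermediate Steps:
V(Q) = √6
275*V(-6) = 275*√6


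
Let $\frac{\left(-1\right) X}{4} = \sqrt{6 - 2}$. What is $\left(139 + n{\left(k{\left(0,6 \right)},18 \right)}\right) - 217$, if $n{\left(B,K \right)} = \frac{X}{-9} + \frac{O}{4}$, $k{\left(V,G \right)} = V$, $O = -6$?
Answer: $- \frac{1415}{18} \approx -78.611$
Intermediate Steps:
$X = -8$ ($X = - 4 \sqrt{6 - 2} = - 4 \sqrt{4} = \left(-4\right) 2 = -8$)
$n{\left(B,K \right)} = - \frac{11}{18}$ ($n{\left(B,K \right)} = - \frac{8}{-9} - \frac{6}{4} = \left(-8\right) \left(- \frac{1}{9}\right) - \frac{3}{2} = \frac{8}{9} - \frac{3}{2} = - \frac{11}{18}$)
$\left(139 + n{\left(k{\left(0,6 \right)},18 \right)}\right) - 217 = \left(139 - \frac{11}{18}\right) - 217 = \frac{2491}{18} - 217 = - \frac{1415}{18}$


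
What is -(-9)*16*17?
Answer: 2448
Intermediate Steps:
-(-9)*16*17 = -9*(-16)*17 = 144*17 = 2448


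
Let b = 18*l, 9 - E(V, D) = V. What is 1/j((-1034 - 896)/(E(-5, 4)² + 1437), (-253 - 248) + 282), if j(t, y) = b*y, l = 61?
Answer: -1/240462 ≈ -4.1587e-6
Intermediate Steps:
E(V, D) = 9 - V
b = 1098 (b = 18*61 = 1098)
j(t, y) = 1098*y
1/j((-1034 - 896)/(E(-5, 4)² + 1437), (-253 - 248) + 282) = 1/(1098*((-253 - 248) + 282)) = 1/(1098*(-501 + 282)) = 1/(1098*(-219)) = 1/(-240462) = -1/240462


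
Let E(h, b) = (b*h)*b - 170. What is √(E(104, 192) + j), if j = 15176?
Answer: √3848862 ≈ 1961.9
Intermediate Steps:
E(h, b) = -170 + h*b² (E(h, b) = h*b² - 170 = -170 + h*b²)
√(E(104, 192) + j) = √((-170 + 104*192²) + 15176) = √((-170 + 104*36864) + 15176) = √((-170 + 3833856) + 15176) = √(3833686 + 15176) = √3848862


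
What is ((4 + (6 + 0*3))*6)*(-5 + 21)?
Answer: 960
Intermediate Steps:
((4 + (6 + 0*3))*6)*(-5 + 21) = ((4 + (6 + 0))*6)*16 = ((4 + 6)*6)*16 = (10*6)*16 = 60*16 = 960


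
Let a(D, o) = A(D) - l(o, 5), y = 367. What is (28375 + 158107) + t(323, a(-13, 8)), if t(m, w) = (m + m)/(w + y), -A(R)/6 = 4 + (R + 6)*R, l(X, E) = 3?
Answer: 19207323/103 ≈ 1.8648e+5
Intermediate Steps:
A(R) = -24 - 6*R*(6 + R) (A(R) = -6*(4 + (R + 6)*R) = -6*(4 + (6 + R)*R) = -6*(4 + R*(6 + R)) = -24 - 6*R*(6 + R))
a(D, o) = -27 - 36*D - 6*D² (a(D, o) = (-24 - 36*D - 6*D²) - 1*3 = (-24 - 36*D - 6*D²) - 3 = -27 - 36*D - 6*D²)
t(m, w) = 2*m/(367 + w) (t(m, w) = (m + m)/(w + 367) = (2*m)/(367 + w) = 2*m/(367 + w))
(28375 + 158107) + t(323, a(-13, 8)) = (28375 + 158107) + 2*323/(367 + (-27 - 36*(-13) - 6*(-13)²)) = 186482 + 2*323/(367 + (-27 + 468 - 6*169)) = 186482 + 2*323/(367 + (-27 + 468 - 1014)) = 186482 + 2*323/(367 - 573) = 186482 + 2*323/(-206) = 186482 + 2*323*(-1/206) = 186482 - 323/103 = 19207323/103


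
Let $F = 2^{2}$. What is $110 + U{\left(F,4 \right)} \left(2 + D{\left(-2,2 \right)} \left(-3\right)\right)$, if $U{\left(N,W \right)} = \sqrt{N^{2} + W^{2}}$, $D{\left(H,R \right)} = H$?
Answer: $110 + 32 \sqrt{2} \approx 155.25$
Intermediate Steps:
$F = 4$
$110 + U{\left(F,4 \right)} \left(2 + D{\left(-2,2 \right)} \left(-3\right)\right) = 110 + \sqrt{4^{2} + 4^{2}} \left(2 - -6\right) = 110 + \sqrt{16 + 16} \left(2 + 6\right) = 110 + \sqrt{32} \cdot 8 = 110 + 4 \sqrt{2} \cdot 8 = 110 + 32 \sqrt{2}$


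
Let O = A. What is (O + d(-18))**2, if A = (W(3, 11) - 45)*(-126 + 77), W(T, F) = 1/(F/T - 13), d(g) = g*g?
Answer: 102758769/16 ≈ 6.4224e+6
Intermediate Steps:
d(g) = g**2
W(T, F) = 1/(-13 + F/T)
A = 8841/4 (A = (3/(11 - 13*3) - 45)*(-126 + 77) = (3/(11 - 39) - 45)*(-49) = (3/(-28) - 45)*(-49) = (3*(-1/28) - 45)*(-49) = (-3/28 - 45)*(-49) = -1263/28*(-49) = 8841/4 ≈ 2210.3)
O = 8841/4 ≈ 2210.3
(O + d(-18))**2 = (8841/4 + (-18)**2)**2 = (8841/4 + 324)**2 = (10137/4)**2 = 102758769/16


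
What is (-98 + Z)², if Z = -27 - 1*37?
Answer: 26244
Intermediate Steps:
Z = -64 (Z = -27 - 37 = -64)
(-98 + Z)² = (-98 - 64)² = (-162)² = 26244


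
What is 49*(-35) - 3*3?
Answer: -1724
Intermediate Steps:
49*(-35) - 3*3 = -1715 - 9 = -1724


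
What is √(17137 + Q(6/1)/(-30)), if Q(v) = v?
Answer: 2*√107105/5 ≈ 130.91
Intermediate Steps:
√(17137 + Q(6/1)/(-30)) = √(17137 + (6/1)/(-30)) = √(17137 - 1/5) = √(17137 - 1/30*6) = √(17137 - ⅕) = √(85684/5) = 2*√107105/5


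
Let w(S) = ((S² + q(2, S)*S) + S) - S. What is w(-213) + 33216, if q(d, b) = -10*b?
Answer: -375105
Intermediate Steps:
w(S) = -9*S² (w(S) = ((S² + (-10*S)*S) + S) - S = ((S² - 10*S²) + S) - S = (-9*S² + S) - S = (S - 9*S²) - S = -9*S²)
w(-213) + 33216 = -9*(-213)² + 33216 = -9*45369 + 33216 = -408321 + 33216 = -375105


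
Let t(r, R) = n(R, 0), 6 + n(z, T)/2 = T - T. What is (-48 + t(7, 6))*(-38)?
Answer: 2280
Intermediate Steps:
n(z, T) = -12 (n(z, T) = -12 + 2*(T - T) = -12 + 2*0 = -12 + 0 = -12)
t(r, R) = -12
(-48 + t(7, 6))*(-38) = (-48 - 12)*(-38) = -60*(-38) = 2280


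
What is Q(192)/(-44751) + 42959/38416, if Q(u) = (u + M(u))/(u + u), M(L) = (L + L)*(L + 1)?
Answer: 13027379/11694928 ≈ 1.1139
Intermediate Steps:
M(L) = 2*L*(1 + L) (M(L) = (2*L)*(1 + L) = 2*L*(1 + L))
Q(u) = (u + 2*u*(1 + u))/(2*u) (Q(u) = (u + 2*u*(1 + u))/(u + u) = (u + 2*u*(1 + u))/((2*u)) = (u + 2*u*(1 + u))*(1/(2*u)) = (u + 2*u*(1 + u))/(2*u))
Q(192)/(-44751) + 42959/38416 = (3/2 + 192)/(-44751) + 42959/38416 = (387/2)*(-1/44751) + 42959*(1/38416) = -129/29834 + 6137/5488 = 13027379/11694928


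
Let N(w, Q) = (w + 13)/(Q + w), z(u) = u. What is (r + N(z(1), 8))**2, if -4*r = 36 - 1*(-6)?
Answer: 25921/324 ≈ 80.003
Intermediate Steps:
r = -21/2 (r = -(36 - 1*(-6))/4 = -(36 + 6)/4 = -1/4*42 = -21/2 ≈ -10.500)
N(w, Q) = (13 + w)/(Q + w)
(r + N(z(1), 8))**2 = (-21/2 + (13 + 1)/(8 + 1))**2 = (-21/2 + 14/9)**2 = (-161/18)**2 = 25921/324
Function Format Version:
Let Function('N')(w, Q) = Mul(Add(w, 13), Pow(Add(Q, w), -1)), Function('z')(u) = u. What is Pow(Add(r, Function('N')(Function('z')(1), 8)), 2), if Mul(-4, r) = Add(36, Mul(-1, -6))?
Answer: Rational(25921, 324) ≈ 80.003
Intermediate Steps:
r = Rational(-21, 2) (r = Mul(Rational(-1, 4), Add(36, Mul(-1, -6))) = Mul(Rational(-1, 4), Add(36, 6)) = Mul(Rational(-1, 4), 42) = Rational(-21, 2) ≈ -10.500)
Function('N')(w, Q) = Mul(Pow(Add(Q, w), -1), Add(13, w)) (Function('N')(w, Q) = Mul(Add(13, w), Pow(Add(Q, w), -1)) = Mul(Pow(Add(Q, w), -1), Add(13, w)))
Pow(Add(r, Function('N')(Function('z')(1), 8)), 2) = Pow(Add(Rational(-21, 2), Mul(Pow(Add(8, 1), -1), Add(13, 1))), 2) = Pow(Add(Rational(-21, 2), Mul(Pow(9, -1), 14)), 2) = Pow(Add(Rational(-21, 2), Mul(Rational(1, 9), 14)), 2) = Pow(Add(Rational(-21, 2), Rational(14, 9)), 2) = Pow(Rational(-161, 18), 2) = Rational(25921, 324)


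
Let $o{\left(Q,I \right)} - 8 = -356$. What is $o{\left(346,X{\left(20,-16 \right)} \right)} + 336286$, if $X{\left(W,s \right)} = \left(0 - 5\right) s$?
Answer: $335938$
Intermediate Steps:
$X{\left(W,s \right)} = - 5 s$
$o{\left(Q,I \right)} = -348$ ($o{\left(Q,I \right)} = 8 - 356 = -348$)
$o{\left(346,X{\left(20,-16 \right)} \right)} + 336286 = -348 + 336286 = 335938$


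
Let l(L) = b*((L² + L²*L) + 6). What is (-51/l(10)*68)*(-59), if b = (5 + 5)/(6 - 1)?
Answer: 51153/553 ≈ 92.501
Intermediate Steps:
b = 2 (b = 10/5 = 10*(⅕) = 2)
l(L) = 12 + 2*L² + 2*L³ (l(L) = 2*((L² + L²*L) + 6) = 2*((L² + L³) + 6) = 2*(6 + L² + L³) = 12 + 2*L² + 2*L³)
(-51/l(10)*68)*(-59) = (-51/(12 + 2*10² + 2*10³)*68)*(-59) = (-51/(12 + 2*100 + 2*1000)*68)*(-59) = (-51/(12 + 200 + 2000)*68)*(-59) = (-51/2212*68)*(-59) = (-51*1/2212*68)*(-59) = -51/2212*68*(-59) = -867/553*(-59) = 51153/553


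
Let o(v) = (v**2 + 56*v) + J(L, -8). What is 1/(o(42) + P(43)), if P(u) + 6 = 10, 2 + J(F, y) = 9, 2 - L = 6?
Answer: 1/4127 ≈ 0.00024231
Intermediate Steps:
L = -4 (L = 2 - 1*6 = 2 - 6 = -4)
J(F, y) = 7 (J(F, y) = -2 + 9 = 7)
P(u) = 4 (P(u) = -6 + 10 = 4)
o(v) = 7 + v**2 + 56*v (o(v) = (v**2 + 56*v) + 7 = 7 + v**2 + 56*v)
1/(o(42) + P(43)) = 1/((7 + 42**2 + 56*42) + 4) = 1/((7 + 1764 + 2352) + 4) = 1/(4123 + 4) = 1/4127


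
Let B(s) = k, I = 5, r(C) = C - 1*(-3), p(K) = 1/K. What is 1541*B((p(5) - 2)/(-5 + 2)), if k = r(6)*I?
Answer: 69345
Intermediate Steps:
r(C) = 3 + C (r(C) = C + 3 = 3 + C)
k = 45 (k = (3 + 6)*5 = 9*5 = 45)
B(s) = 45
1541*B((p(5) - 2)/(-5 + 2)) = 1541*45 = 69345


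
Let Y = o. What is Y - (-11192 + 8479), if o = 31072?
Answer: 33785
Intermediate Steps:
Y = 31072
Y - (-11192 + 8479) = 31072 - (-11192 + 8479) = 31072 - 1*(-2713) = 31072 + 2713 = 33785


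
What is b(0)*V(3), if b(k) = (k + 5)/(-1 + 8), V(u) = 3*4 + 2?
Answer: 10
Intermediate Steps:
V(u) = 14 (V(u) = 12 + 2 = 14)
b(k) = 5/7 + k/7 (b(k) = (5 + k)/7 = (5 + k)*(⅐) = 5/7 + k/7)
b(0)*V(3) = (5/7 + (⅐)*0)*14 = (5/7 + 0)*14 = (5/7)*14 = 10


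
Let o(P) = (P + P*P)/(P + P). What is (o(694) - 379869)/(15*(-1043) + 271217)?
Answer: -759043/511144 ≈ -1.4850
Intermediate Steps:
o(P) = (P + P²)/(2*P) (o(P) = (P + P²)/((2*P)) = (P + P²)*(1/(2*P)) = (P + P²)/(2*P))
(o(694) - 379869)/(15*(-1043) + 271217) = ((½ + (½)*694) - 379869)/(15*(-1043) + 271217) = ((½ + 347) - 379869)/(-15645 + 271217) = (695/2 - 379869)/255572 = -759043/2*1/255572 = -759043/511144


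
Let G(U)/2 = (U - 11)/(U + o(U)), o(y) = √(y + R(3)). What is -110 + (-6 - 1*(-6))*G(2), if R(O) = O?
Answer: -110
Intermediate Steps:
o(y) = √(3 + y) (o(y) = √(y + 3) = √(3 + y))
G(U) = 2*(-11 + U)/(U + √(3 + U)) (G(U) = 2*((U - 11)/(U + √(3 + U))) = 2*((-11 + U)/(U + √(3 + U))) = 2*(-11 + U)/(U + √(3 + U)))
-110 + (-6 - 1*(-6))*G(2) = -110 + (-6 - 1*(-6))*(2*(-11 + 2)/(2 + √(3 + 2))) = -110 + (-6 + 6)*(2*(-9)/(2 + √5)) = -110 + 0*(-18/(2 + √5)) = -110 + 0 = -110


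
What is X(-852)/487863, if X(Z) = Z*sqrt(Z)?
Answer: -568*I*sqrt(213)/162621 ≈ -0.050976*I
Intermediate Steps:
X(Z) = Z**(3/2)
X(-852)/487863 = (-852)**(3/2)/487863 = -1704*I*sqrt(213)*(1/487863) = -568*I*sqrt(213)/162621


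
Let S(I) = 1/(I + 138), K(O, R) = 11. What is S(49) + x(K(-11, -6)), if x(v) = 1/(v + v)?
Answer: 19/374 ≈ 0.050802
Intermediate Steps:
S(I) = 1/(138 + I)
x(v) = 1/(2*v)
S(49) + x(K(-11, -6)) = 1/(138 + 49) + (1/2)/11 = 1/187 + (1/2)*(1/11) = 1/187 + 1/22 = 19/374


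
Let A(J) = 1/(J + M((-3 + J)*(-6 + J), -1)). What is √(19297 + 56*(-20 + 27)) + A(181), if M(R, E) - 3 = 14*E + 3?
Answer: 1/173 + √19689 ≈ 140.32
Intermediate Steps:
M(R, E) = 6 + 14*E (M(R, E) = 3 + (14*E + 3) = 3 + (3 + 14*E) = 6 + 14*E)
A(J) = 1/(-8 + J) (A(J) = 1/(J + (6 + 14*(-1))) = 1/(J + (6 - 14)) = 1/(J - 8) = 1/(-8 + J))
√(19297 + 56*(-20 + 27)) + A(181) = √(19297 + 56*(-20 + 27)) + 1/(-8 + 181) = √(19297 + 56*7) + 1/173 = √(19297 + 392) + 1/173 = √19689 + 1/173 = 1/173 + √19689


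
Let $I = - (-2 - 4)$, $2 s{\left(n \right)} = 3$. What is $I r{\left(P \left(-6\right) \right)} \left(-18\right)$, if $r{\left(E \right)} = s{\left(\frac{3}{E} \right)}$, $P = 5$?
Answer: $-162$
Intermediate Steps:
$s{\left(n \right)} = \frac{3}{2}$ ($s{\left(n \right)} = \frac{1}{2} \cdot 3 = \frac{3}{2}$)
$I = 6$ ($I = \left(-1\right) \left(-6\right) = 6$)
$r{\left(E \right)} = \frac{3}{2}$
$I r{\left(P \left(-6\right) \right)} \left(-18\right) = 6 \cdot \frac{3}{2} \left(-18\right) = 9 \left(-18\right) = -162$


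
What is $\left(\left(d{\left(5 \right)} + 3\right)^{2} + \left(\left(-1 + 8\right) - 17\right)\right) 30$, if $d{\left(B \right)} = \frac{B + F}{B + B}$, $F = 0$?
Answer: $\frac{135}{2} \approx 67.5$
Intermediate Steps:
$d{\left(B \right)} = \frac{1}{2}$ ($d{\left(B \right)} = \frac{B + 0}{B + B} = \frac{B}{2 B} = B \frac{1}{2 B} = \frac{1}{2}$)
$\left(\left(d{\left(5 \right)} + 3\right)^{2} + \left(\left(-1 + 8\right) - 17\right)\right) 30 = \left(\left(\frac{1}{2} + 3\right)^{2} + \left(\left(-1 + 8\right) - 17\right)\right) 30 = \left(\left(\frac{7}{2}\right)^{2} + \left(7 - 17\right)\right) 30 = \left(\frac{49}{4} - 10\right) 30 = \frac{9}{4} \cdot 30 = \frac{135}{2}$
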